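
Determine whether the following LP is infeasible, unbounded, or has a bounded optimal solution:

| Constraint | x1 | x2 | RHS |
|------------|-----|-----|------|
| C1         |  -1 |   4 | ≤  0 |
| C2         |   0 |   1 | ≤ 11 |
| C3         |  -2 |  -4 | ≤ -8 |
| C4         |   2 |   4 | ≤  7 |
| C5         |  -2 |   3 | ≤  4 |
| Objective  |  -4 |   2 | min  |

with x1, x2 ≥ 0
C4 requires 2x1 + 4x2 ≤ 7, while C3 (-2x1 - 4x2 ≤ -8) is equivalent to 2x1 + 4x2 ≥ 8. Together they would need 8 ≤ 2x1 + 4x2 ≤ 7, which is impossible since 8 > 7. No point satisfies all constraints.

Infeasible — the constraint set is empty.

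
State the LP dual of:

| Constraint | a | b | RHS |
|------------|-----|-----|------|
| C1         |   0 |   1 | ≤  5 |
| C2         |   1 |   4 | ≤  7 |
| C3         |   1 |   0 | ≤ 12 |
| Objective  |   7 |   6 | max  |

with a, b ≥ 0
Minimize: z = 5y1 + 7y2 + 12y3

Subject to:
  C1: -y2 - y3 ≤ -7
  C2: -y1 - 4y2 ≤ -6
  y1, y2, y3 ≥ 0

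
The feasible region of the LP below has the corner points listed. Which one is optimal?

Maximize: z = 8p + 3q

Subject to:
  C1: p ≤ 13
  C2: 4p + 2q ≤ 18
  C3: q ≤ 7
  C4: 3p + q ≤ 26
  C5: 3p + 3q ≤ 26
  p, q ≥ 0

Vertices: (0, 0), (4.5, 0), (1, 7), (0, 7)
Evaluating z = 8p + 3q at each vertex:
  (0, 0): z = 0
  (4.5, 0): z = 36
  (1, 7): z = 29
  (0, 7): z = 21

The largest value is z = 36, attained at (4.5, 0).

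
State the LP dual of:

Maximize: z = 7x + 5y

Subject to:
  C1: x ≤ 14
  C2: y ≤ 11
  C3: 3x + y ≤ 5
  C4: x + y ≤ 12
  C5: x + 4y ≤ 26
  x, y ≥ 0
Minimize: z = 14y1 + 11y2 + 5y3 + 12y4 + 26y5

Subject to:
  C1: -y1 - 3y3 - y4 - y5 ≤ -7
  C2: -y2 - y3 - y4 - 4y5 ≤ -5
  y1, y2, y3, y4, y5 ≥ 0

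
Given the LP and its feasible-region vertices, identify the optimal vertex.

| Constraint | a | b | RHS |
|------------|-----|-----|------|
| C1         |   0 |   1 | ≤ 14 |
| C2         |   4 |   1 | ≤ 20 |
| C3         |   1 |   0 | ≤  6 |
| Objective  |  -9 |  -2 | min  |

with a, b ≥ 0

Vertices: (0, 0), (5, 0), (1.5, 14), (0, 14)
Evaluating z = -9a - 2b at each vertex:
  (0, 0): z = 0
  (5, 0): z = -45
  (1.5, 14): z = -41.5
  (0, 14): z = -28

The smallest value is z = -45, attained at (5, 0).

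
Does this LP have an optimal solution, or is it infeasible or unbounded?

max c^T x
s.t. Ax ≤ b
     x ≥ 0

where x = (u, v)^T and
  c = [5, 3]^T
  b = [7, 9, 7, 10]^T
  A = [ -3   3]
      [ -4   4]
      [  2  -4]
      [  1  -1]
Feasible point: (0, 0) satisfies every constraint, so the LP is feasible.
Direction d = (1, 1): for each constraint row a, a·d ≤ 0 —
  (-3)(1) + (3)(1) = 0 ≤ 0
  (-4)(1) + (4)(1) = 0 ≤ 0
  (2)(1) + (-4)(1) = -2 ≤ 0
  (1)(1) + (-1)(1) = 0 ≤ 0
and d ≥ 0, so (0, 0) + t·d stays feasible for every t ≥ 0. Along this ray z = 5u + 3v changes by 8 per unit t, so z → +∞.

The LP is unbounded; z can be made arbitrarily large.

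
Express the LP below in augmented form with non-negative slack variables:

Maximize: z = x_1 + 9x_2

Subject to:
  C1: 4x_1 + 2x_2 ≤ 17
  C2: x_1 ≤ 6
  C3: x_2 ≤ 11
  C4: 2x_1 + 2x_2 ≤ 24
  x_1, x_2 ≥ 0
max z = x_1 + 9x_2

s.t.
  4x_1 + 2x_2 + s1 = 17
  x_1 + s2 = 6
  x_2 + s3 = 11
  2x_1 + 2x_2 + s4 = 24
  x_1, x_2, s1, s2, s3, s4 ≥ 0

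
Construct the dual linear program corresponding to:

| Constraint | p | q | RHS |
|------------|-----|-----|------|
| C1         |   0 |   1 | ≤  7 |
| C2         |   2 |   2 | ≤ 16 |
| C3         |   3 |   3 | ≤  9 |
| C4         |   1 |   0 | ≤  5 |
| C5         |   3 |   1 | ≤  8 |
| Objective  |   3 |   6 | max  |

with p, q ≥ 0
Minimize: z = 7y1 + 16y2 + 9y3 + 5y4 + 8y5

Subject to:
  C1: -2y2 - 3y3 - y4 - 3y5 ≤ -3
  C2: -y1 - 2y2 - 3y3 - y5 ≤ -6
  y1, y2, y3, y4, y5 ≥ 0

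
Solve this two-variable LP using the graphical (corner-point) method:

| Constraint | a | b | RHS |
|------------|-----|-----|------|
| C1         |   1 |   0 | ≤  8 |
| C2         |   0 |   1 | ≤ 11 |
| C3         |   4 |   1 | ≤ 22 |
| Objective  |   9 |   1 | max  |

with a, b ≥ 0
Each vertex is the intersection of two constraint boundaries that also satisfies all remaining constraints:
  a = 0 and b = 0 → (0, 0)
  4a + b = 22 and b = 0 → (5.5, 0)
  b = 11 and 4a + b = 22 → (2.75, 11)
  b = 11 and a = 0 → (0, 11)

Evaluating z = 9a + b at each vertex:
  (0, 0): z = 0
  (5.5, 0): z = 49.5
  (2.75, 11): z = 35.75
  (0, 11): z = 11

The maximum is at (5.5, 0) with z = 49.5.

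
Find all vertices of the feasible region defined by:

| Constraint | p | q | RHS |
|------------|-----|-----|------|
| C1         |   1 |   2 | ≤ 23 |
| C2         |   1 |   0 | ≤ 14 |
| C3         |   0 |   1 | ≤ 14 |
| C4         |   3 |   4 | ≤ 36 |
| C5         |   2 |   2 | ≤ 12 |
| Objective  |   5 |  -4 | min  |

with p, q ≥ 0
Each vertex is the intersection of two constraint boundaries that also satisfies all remaining constraints:
  p = 0 and q = 0 → (0, 0)
  2p + 2q = 12 and q = 0 → (6, 0)
  2p + 2q = 12 and p = 0 → (0, 6)

Vertices: (0, 0), (6, 0), (0, 6)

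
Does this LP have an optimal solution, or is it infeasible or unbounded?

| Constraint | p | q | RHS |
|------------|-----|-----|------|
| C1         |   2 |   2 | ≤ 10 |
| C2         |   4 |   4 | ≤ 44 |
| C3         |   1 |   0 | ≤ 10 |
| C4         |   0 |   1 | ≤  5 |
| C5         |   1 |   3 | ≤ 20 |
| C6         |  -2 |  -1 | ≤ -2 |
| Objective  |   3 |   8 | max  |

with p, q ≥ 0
The point (0, 5) satisfies every constraint, so the LP is feasible; the constraints give p ≤ 10 and q ≤ 5, which with p, q ≥ 0 keep the feasible region inside a bounded box. A feasible, bounded LP attains a finite optimum at a vertex.

Evaluating z = 3p + 8q at each vertex:
  (1, 0): z = 3
  (5, 0): z = 15
  (0, 5): z = 40
  (0, 2): z = 16

Bounded optimum: z* = 40 at (0, 5).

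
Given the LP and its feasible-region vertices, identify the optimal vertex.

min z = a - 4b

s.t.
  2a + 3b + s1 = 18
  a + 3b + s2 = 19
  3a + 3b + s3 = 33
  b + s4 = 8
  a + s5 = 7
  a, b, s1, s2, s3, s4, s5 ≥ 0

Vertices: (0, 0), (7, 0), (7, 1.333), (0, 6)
(0, 6) with z = -24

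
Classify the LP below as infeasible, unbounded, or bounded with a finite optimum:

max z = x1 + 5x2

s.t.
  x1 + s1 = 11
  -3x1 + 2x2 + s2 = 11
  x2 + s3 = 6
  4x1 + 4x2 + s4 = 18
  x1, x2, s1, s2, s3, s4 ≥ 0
The point (0, 4.5) satisfies every constraint, so the LP is feasible; the constraints give x1 ≤ 11 and x2 ≤ 6, which with x1, x2 ≥ 0 keep the feasible region inside a bounded box. A feasible, bounded LP attains a finite optimum at a vertex.

Bounded optimum: z* = 22.5 at (0, 4.5).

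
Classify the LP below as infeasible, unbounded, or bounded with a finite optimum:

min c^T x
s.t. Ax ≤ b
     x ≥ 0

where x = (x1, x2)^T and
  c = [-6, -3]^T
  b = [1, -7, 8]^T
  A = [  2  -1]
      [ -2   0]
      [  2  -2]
Feasible point: (4, 7) satisfies every constraint, so the LP is feasible.
Direction d = (0, 1): for each constraint row a, a·d ≤ 0 —
  (2)(0) + (-1)(1) = -1 ≤ 0
  (-2)(0) + (0)(1) = 0 ≤ 0
  (2)(0) + (-2)(1) = -2 ≤ 0
and d ≥ 0, so (4, 7) + t·d stays feasible for every t ≥ 0. Along this ray z = -6x1 - 3x2 changes by -3 per unit t, so z → −∞.

Unbounded — the objective can decrease without bound over the feasible region.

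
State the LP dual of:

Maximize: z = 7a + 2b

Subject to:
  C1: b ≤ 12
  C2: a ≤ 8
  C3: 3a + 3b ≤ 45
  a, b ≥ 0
Minimize: z = 12y1 + 8y2 + 45y3

Subject to:
  C1: -y2 - 3y3 ≤ -7
  C2: -y1 - 3y3 ≤ -2
  y1, y2, y3 ≥ 0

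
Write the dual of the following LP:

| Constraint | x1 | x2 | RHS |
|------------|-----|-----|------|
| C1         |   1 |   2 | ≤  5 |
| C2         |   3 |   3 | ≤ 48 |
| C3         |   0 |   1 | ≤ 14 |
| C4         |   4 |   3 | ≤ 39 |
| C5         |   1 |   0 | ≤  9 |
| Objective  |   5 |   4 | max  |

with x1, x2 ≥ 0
Minimize: z = 5y1 + 48y2 + 14y3 + 39y4 + 9y5

Subject to:
  C1: -y1 - 3y2 - 4y4 - y5 ≤ -5
  C2: -2y1 - 3y2 - y3 - 3y4 ≤ -4
  y1, y2, y3, y4, y5 ≥ 0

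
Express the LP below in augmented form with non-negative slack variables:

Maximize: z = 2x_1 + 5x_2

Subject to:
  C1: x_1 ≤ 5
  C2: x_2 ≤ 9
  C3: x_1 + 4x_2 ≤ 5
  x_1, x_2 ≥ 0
max z = 2x_1 + 5x_2

s.t.
  x_1 + s1 = 5
  x_2 + s2 = 9
  x_1 + 4x_2 + s3 = 5
  x_1, x_2, s1, s2, s3 ≥ 0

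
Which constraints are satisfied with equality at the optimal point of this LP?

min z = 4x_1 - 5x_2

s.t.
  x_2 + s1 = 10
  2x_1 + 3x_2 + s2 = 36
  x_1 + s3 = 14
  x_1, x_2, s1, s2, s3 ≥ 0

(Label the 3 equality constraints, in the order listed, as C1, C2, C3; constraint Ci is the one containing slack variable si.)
Optimal: x_1 = 0, x_2 = 10
Slack at optimum:
  C1: slack = 0 (binding)
  C2: slack = 6
  C3: slack = 14
  x_1 ≥ 0: x_1 = 0 (binding)
  x_2 ≥ 0: x_2 = 10
Binding constraints: C1, x_1 ≥ 0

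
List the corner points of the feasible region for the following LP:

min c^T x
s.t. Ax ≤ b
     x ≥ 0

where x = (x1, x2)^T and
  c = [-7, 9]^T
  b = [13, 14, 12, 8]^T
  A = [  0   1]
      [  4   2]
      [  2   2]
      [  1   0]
Each vertex is the intersection of two constraint boundaries that also satisfies all remaining constraints:
  x1 = 0 and x2 = 0 → (0, 0)
  4x1 + 2x2 = 14 and x2 = 0 → (3.5, 0)
  4x1 + 2x2 = 14 and 2x1 + 2x2 = 12 → (1, 5)
  2x1 + 2x2 = 12 and x1 = 0 → (0, 6)

Vertices: (0, 0), (3.5, 0), (1, 5), (0, 6)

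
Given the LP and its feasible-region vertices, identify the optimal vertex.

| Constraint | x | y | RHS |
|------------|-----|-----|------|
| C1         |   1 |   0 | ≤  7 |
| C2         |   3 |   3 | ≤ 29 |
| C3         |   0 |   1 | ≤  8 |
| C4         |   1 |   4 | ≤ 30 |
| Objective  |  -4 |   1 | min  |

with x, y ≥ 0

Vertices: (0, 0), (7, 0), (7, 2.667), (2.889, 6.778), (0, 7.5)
Evaluating z = -4x + y at each vertex:
  (0, 0): z = 0
  (7, 0): z = -28
  (7, 2.667): z = -25.33
  (2.889, 6.778): z = -4.778
  (0, 7.5): z = 7.5

The smallest value is z = -28, attained at (7, 0).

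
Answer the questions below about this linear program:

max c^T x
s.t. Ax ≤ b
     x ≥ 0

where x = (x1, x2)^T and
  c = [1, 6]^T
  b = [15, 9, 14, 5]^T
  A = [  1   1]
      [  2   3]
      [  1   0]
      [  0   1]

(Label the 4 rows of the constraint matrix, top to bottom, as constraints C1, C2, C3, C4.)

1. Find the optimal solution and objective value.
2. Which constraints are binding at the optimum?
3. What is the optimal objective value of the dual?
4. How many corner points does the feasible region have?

1. x1 = 0, x2 = 3, z = 18
2. C2, x1 ≥ 0
3. 18 (by strong duality, equal to the primal optimum)
4. 3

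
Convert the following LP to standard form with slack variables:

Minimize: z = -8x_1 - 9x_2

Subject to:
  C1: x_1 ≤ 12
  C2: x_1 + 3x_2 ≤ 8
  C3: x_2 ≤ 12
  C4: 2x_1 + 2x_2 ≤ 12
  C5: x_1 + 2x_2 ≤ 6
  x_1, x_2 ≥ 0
min z = -8x_1 - 9x_2

s.t.
  x_1 + s1 = 12
  x_1 + 3x_2 + s2 = 8
  x_2 + s3 = 12
  2x_1 + 2x_2 + s4 = 12
  x_1 + 2x_2 + s5 = 6
  x_1, x_2, s1, s2, s3, s4, s5 ≥ 0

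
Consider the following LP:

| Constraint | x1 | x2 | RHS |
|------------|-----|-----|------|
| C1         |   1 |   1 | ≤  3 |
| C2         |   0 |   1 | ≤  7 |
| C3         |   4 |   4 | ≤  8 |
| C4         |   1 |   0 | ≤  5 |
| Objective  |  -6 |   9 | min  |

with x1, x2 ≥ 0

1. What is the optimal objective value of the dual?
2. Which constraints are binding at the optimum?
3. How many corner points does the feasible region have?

1. -12 (by strong duality, equal to the primal optimum)
2. C3, x2 ≥ 0
3. 3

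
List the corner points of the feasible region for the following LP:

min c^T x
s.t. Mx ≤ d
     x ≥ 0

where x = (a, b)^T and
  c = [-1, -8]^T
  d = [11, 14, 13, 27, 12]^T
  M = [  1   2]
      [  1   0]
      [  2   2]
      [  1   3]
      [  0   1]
Each vertex is the intersection of two constraint boundaries that also satisfies all remaining constraints:
  a = 0 and b = 0 → (0, 0)
  2a + 2b = 13 and b = 0 → (6.5, 0)
  a + 2b = 11 and 2a + 2b = 13 → (2, 4.5)
  a + 2b = 11 and a = 0 → (0, 5.5)

Vertices: (0, 0), (6.5, 0), (2, 4.5), (0, 5.5)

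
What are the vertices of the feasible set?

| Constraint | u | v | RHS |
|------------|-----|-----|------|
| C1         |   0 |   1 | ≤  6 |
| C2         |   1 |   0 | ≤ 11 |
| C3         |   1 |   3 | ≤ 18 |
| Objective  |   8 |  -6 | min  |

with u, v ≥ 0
Each vertex is the intersection of two constraint boundaries that also satisfies all remaining constraints:
  u = 0 and v = 0 → (0, 0)
  u = 11 and v = 0 → (11, 0)
  u = 11 and u + 3v = 18 → (11, 2.333)
  v = 6 and u + 3v = 18 → (0, 6)

Vertices: (0, 0), (11, 0), (11, 2.333), (0, 6)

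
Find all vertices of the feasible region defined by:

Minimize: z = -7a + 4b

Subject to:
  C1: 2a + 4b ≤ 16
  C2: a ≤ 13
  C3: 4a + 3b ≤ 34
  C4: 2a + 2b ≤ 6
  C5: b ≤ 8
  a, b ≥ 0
Each vertex is the intersection of two constraint boundaries that also satisfies all remaining constraints:
  a = 0 and b = 0 → (0, 0)
  2a + 2b = 6 and b = 0 → (3, 0)
  2a + 2b = 6 and a = 0 → (0, 3)

Vertices: (0, 0), (3, 0), (0, 3)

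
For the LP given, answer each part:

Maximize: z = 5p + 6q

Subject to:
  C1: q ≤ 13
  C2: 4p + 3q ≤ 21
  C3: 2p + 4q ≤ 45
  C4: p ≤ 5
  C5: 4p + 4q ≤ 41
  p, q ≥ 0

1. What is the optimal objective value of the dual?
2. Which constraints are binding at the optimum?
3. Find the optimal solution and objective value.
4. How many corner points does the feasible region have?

1. 42 (by strong duality, equal to the primal optimum)
2. C2, p ≥ 0
3. p = 0, q = 7, z = 42
4. 4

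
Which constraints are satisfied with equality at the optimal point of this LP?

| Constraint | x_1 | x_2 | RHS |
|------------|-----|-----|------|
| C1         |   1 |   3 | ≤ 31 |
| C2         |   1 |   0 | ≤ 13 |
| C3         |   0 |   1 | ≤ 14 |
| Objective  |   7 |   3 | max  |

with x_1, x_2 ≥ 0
Optimal: x_1 = 13, x_2 = 6
Binding: C1, C2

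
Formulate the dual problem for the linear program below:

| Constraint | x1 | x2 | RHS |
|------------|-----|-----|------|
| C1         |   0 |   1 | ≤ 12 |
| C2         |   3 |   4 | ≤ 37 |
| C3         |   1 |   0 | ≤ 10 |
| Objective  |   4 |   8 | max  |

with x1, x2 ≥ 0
Minimize: z = 12y1 + 37y2 + 10y3

Subject to:
  C1: -3y2 - y3 ≤ -4
  C2: -y1 - 4y2 ≤ -8
  y1, y2, y3 ≥ 0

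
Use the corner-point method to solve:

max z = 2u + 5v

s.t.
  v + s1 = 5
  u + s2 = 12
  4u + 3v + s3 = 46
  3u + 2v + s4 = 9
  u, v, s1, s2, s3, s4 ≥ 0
Each vertex is the intersection of two constraint boundaries that also satisfies all remaining constraints:
  u = 0 and v = 0 → (0, 0)
  3u + 2v = 9 and v = 0 → (3, 0)
  3u + 2v = 9 and u = 0 → (0, 4.5)

Evaluating z = 2u + 5v at each vertex:
  (0, 0): z = 0
  (3, 0): z = 6
  (0, 4.5): z = 22.5

The maximum is at (0, 4.5) with z = 22.5.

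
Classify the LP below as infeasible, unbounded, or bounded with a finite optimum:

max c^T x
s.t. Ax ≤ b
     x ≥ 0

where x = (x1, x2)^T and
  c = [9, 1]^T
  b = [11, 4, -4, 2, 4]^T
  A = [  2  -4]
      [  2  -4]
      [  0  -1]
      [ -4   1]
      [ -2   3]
Feasible point: (4, 4) satisfies every constraint, so the LP is feasible.
Direction d = (2, 1): for each constraint row a, a·d ≤ 0 —
  (2)(2) + (-4)(1) = 0 ≤ 0
  (2)(2) + (-4)(1) = 0 ≤ 0
  (0)(2) + (-1)(1) = -1 ≤ 0
  (-4)(2) + (1)(1) = -7 ≤ 0
  (-2)(2) + (3)(1) = -1 ≤ 0
and d ≥ 0, so (4, 4) + t·d stays feasible for every t ≥ 0. Along this ray z = 9x1 + x2 changes by 19 per unit t, so z → +∞.

The LP is unbounded; z can be made arbitrarily large.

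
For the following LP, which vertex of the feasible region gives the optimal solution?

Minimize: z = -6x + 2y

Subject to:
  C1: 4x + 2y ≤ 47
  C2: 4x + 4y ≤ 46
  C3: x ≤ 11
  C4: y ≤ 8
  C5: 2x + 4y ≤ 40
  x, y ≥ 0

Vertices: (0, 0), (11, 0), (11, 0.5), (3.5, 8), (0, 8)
Evaluating z = -6x + 2y at each vertex:
  (0, 0): z = 0
  (11, 0): z = -66
  (11, 0.5): z = -65
  (3.5, 8): z = -5
  (0, 8): z = 16

The smallest value is z = -66, attained at (11, 0).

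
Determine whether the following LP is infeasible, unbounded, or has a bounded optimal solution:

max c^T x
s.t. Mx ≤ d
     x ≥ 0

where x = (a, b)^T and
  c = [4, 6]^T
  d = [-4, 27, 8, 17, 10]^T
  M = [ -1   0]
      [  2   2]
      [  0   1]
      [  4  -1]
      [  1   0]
The point (5.5, 8) satisfies every constraint, so the LP is feasible; the constraints give a ≤ 10 and b ≤ 8, which with a, b ≥ 0 keep the feasible region inside a bounded box. A feasible, bounded LP attains a finite optimum at a vertex.

Evaluating z = 4a + 6b at each vertex:
  (4, 0): z = 16
  (4.25, 0): z = 17
  (6.1, 7.4): z = 68.8
  (5.5, 8): z = 70
  (4, 8): z = 64

The LP has an optimal solution: (5.5, 8) with z = 70.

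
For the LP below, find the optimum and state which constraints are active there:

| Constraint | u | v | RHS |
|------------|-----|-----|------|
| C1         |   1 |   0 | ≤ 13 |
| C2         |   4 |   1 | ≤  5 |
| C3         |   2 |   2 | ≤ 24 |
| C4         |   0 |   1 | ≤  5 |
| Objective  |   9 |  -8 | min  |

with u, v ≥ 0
Optimal: u = 0, v = 5
Slack at optimum:
  C1: slack = 13
  C2: slack = 0 (binding)
  C3: slack = 14
  C4: slack = 0 (binding)
  u ≥ 0: u = 0 (binding)
  v ≥ 0: v = 5
Binding constraints: C2, C4, u ≥ 0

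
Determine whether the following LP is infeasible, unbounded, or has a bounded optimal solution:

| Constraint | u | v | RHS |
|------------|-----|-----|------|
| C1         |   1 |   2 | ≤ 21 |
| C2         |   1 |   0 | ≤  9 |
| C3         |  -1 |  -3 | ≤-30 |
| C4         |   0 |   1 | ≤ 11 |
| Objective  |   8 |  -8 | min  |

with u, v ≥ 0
The point (0, 10.5) satisfies every constraint, so the LP is feasible; the constraints give u ≤ 9 and v ≤ 11, which with u, v ≥ 0 keep the feasible region inside a bounded box. A feasible, bounded LP attains a finite optimum at a vertex.

Evaluating z = 8u - 8v at each vertex:
  (3, 9): z = -48
  (0, 10.5): z = -84
  (0, 10): z = -80

Bounded optimum: z* = -84 at (0, 10.5).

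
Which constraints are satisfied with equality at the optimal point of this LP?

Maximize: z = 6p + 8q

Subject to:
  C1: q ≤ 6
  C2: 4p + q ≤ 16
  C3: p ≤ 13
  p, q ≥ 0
Optimal: p = 2.5, q = 6
Binding: C1, C2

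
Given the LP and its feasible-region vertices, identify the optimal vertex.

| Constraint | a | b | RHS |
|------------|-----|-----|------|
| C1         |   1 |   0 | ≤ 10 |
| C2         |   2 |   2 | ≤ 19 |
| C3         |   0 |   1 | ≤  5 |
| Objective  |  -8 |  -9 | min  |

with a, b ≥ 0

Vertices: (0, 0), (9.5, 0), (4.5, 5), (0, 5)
Evaluating z = -8a - 9b at each vertex:
  (0, 0): z = 0
  (9.5, 0): z = -76
  (4.5, 5): z = -81
  (0, 5): z = -45

The smallest value is z = -81, attained at (4.5, 5).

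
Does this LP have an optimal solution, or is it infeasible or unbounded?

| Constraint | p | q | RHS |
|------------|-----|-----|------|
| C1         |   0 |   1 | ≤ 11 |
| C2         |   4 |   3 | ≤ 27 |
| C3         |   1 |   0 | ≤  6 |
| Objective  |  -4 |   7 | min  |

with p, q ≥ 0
The point (6, 0) satisfies every constraint, so the LP is feasible; the constraints give p ≤ 6 and q ≤ 11, which with p, q ≥ 0 keep the feasible region inside a bounded box. A feasible, bounded LP attains a finite optimum at a vertex.

Bounded optimum: z* = -24 at (6, 0).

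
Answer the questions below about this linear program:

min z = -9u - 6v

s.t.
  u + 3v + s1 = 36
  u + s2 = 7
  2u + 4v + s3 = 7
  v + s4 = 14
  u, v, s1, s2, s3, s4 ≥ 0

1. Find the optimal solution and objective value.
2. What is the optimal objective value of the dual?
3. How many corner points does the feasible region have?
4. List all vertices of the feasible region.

1. u = 3.5, v = 0, z = -31.5
2. -31.5 (by strong duality, equal to the primal optimum)
3. 3
4. (0, 0), (3.5, 0), (0, 1.75)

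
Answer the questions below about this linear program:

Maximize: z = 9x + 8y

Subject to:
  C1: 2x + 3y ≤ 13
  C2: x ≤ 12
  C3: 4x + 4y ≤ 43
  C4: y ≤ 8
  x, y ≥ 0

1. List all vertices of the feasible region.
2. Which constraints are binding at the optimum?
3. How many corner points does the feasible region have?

1. (0, 0), (6.5, 0), (0, 4.333)
2. C1, y ≥ 0
3. 3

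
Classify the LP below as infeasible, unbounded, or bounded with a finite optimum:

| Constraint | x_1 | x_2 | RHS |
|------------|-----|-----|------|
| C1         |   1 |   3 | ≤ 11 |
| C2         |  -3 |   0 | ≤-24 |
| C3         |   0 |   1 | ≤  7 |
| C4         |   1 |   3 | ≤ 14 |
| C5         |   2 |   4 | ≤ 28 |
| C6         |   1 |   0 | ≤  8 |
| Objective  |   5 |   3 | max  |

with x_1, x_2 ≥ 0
The point (8, 1) satisfies every constraint, so the LP is feasible; the constraints give x_1 ≤ 8 and x_2 ≤ 7, which with x_1, x_2 ≥ 0 keep the feasible region inside a bounded box. A feasible, bounded LP attains a finite optimum at a vertex.

Feasible with finite optimum z* = 43 at (8, 1).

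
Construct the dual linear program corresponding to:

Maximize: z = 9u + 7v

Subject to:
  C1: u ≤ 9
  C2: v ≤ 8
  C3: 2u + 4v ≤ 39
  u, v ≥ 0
Minimize: z = 9y1 + 8y2 + 39y3

Subject to:
  C1: -y1 - 2y3 ≤ -9
  C2: -y2 - 4y3 ≤ -7
  y1, y2, y3 ≥ 0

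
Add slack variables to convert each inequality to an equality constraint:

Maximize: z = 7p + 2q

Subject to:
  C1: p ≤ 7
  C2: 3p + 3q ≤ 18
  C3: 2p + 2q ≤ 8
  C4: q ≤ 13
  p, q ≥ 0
max z = 7p + 2q

s.t.
  p + s1 = 7
  3p + 3q + s2 = 18
  2p + 2q + s3 = 8
  q + s4 = 13
  p, q, s1, s2, s3, s4 ≥ 0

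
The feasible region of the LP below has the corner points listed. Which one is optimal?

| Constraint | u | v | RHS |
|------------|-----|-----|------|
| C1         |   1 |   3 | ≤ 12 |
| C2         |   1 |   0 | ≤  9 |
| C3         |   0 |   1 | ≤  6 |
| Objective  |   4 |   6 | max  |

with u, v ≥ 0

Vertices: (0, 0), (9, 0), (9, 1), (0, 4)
(9, 1) with z = 42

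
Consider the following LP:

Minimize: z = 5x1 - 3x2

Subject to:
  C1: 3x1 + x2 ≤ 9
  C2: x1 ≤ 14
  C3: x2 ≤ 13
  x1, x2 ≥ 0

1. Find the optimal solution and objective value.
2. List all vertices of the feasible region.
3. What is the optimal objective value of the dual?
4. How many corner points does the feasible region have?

1. x1 = 0, x2 = 9, z = -27
2. (0, 0), (3, 0), (0, 9)
3. -27 (by strong duality, equal to the primal optimum)
4. 3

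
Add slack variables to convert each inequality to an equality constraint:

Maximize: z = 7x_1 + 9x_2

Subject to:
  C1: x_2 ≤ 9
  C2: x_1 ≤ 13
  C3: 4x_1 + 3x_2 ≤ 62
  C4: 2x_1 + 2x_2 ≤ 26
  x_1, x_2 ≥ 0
max z = 7x_1 + 9x_2

s.t.
  x_2 + s1 = 9
  x_1 + s2 = 13
  4x_1 + 3x_2 + s3 = 62
  2x_1 + 2x_2 + s4 = 26
  x_1, x_2, s1, s2, s3, s4 ≥ 0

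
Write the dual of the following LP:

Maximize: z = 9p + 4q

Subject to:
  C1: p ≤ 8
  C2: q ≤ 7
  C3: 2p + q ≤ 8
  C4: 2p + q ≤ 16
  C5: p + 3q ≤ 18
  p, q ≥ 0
Minimize: z = 8y1 + 7y2 + 8y3 + 16y4 + 18y5

Subject to:
  C1: -y1 - 2y3 - 2y4 - y5 ≤ -9
  C2: -y2 - y3 - y4 - 3y5 ≤ -4
  y1, y2, y3, y4, y5 ≥ 0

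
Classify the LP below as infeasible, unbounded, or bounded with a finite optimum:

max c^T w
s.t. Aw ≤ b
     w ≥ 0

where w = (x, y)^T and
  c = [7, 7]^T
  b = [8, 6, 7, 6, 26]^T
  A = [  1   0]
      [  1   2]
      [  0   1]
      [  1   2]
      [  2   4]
The point (6, 0) satisfies every constraint, so the LP is feasible; the constraints give x ≤ 8 and y ≤ 7, which with x, y ≥ 0 keep the feasible region inside a bounded box. A feasible, bounded LP attains a finite optimum at a vertex.

Evaluating z = 7x + 7y at each vertex:
  (0, 0): z = 0
  (6, 0): z = 42
  (0, 3): z = 21

Feasible with finite optimum z* = 42 at (6, 0).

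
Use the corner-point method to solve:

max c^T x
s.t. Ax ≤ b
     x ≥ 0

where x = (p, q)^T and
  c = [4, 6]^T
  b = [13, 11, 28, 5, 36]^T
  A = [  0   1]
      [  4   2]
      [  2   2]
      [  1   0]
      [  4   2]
Each vertex is the intersection of two constraint boundaries that also satisfies all remaining constraints:
  p = 0 and q = 0 → (0, 0)
  4p + 2q = 11 and q = 0 → (2.75, 0)
  4p + 2q = 11 and p = 0 → (0, 5.5)

Evaluating z = 4p + 6q at each vertex:
  (0, 0): z = 0
  (2.75, 0): z = 11
  (0, 5.5): z = 33

The maximum is at (0, 5.5) with z = 33.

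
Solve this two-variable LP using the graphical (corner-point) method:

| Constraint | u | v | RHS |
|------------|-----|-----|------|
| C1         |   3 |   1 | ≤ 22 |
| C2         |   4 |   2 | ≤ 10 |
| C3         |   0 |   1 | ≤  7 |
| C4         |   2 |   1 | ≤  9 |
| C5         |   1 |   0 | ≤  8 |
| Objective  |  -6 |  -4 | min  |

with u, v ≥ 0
Each vertex is the intersection of two constraint boundaries that also satisfies all remaining constraints:
  u = 0 and v = 0 → (0, 0)
  4u + 2v = 10 and v = 0 → (2.5, 0)
  4u + 2v = 10 and u = 0 → (0, 5)

Evaluating z = -6u - 4v at each vertex:
  (0, 0): z = 0
  (2.5, 0): z = -15
  (0, 5): z = -20

The minimum is at (0, 5) with z = -20.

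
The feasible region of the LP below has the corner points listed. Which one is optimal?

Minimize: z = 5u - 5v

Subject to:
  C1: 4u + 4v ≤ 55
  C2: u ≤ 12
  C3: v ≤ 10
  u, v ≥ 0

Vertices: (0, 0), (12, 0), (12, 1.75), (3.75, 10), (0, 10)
Evaluating z = 5u - 5v at each vertex:
  (0, 0): z = 0
  (12, 0): z = 60
  (12, 1.75): z = 51.25
  (3.75, 10): z = -31.25
  (0, 10): z = -50

The smallest value is z = -50, attained at (0, 10).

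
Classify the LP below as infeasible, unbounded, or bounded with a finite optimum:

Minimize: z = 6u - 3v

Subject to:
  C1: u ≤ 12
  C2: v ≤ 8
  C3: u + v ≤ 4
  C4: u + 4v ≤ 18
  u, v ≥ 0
The point (0, 4) satisfies every constraint, so the LP is feasible; the constraints give u ≤ 12 and v ≤ 8, which with u, v ≥ 0 keep the feasible region inside a bounded box. A feasible, bounded LP attains a finite optimum at a vertex.

Evaluating z = 6u - 3v at each vertex:
  (0, 0): z = 0
  (4, 0): z = 24
  (0, 4): z = -12

The LP has an optimal solution: (0, 4) with z = -12.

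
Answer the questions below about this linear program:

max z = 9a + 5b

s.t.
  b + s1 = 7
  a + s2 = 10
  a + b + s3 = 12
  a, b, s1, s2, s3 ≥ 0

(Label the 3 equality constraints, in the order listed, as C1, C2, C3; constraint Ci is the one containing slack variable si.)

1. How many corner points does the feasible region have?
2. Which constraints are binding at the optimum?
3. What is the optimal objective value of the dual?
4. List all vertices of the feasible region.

1. 5
2. C2, C3
3. 100 (by strong duality, equal to the primal optimum)
4. (0, 0), (10, 0), (10, 2), (5, 7), (0, 7)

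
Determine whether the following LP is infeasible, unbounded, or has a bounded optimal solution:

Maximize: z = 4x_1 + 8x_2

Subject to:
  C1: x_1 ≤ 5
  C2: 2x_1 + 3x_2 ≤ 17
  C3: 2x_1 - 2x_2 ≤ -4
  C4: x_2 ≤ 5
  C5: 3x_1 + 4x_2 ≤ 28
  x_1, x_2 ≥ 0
The point (1, 5) satisfies every constraint, so the LP is feasible; the constraints give x_1 ≤ 5 and x_2 ≤ 5, which with x_1, x_2 ≥ 0 keep the feasible region inside a bounded box. A feasible, bounded LP attains a finite optimum at a vertex.

Evaluating z = 4x_1 + 8x_2 at each vertex:
  (0, 2): z = 16
  (2.2, 4.2): z = 42.4
  (1, 5): z = 44
  (0, 5): z = 40

The LP has an optimal solution: (1, 5) with z = 44.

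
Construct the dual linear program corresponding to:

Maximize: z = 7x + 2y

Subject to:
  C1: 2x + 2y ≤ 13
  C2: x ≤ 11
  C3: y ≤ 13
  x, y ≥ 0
Minimize: z = 13y1 + 11y2 + 13y3

Subject to:
  C1: -2y1 - y2 ≤ -7
  C2: -2y1 - y3 ≤ -2
  y1, y2, y3 ≥ 0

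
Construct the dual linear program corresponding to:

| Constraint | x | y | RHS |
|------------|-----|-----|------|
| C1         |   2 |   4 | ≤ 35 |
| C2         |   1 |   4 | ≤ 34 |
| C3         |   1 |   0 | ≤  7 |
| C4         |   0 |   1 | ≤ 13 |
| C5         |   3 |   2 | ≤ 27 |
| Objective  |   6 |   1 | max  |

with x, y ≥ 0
Minimize: z = 35y1 + 34y2 + 7y3 + 13y4 + 27y5

Subject to:
  C1: -2y1 - y2 - y3 - 3y5 ≤ -6
  C2: -4y1 - 4y2 - y4 - 2y5 ≤ -1
  y1, y2, y3, y4, y5 ≥ 0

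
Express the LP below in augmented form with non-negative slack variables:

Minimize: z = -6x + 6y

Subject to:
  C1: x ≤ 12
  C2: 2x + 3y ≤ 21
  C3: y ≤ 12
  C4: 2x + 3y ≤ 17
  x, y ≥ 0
min z = -6x + 6y

s.t.
  x + s1 = 12
  2x + 3y + s2 = 21
  y + s3 = 12
  2x + 3y + s4 = 17
  x, y, s1, s2, s3, s4 ≥ 0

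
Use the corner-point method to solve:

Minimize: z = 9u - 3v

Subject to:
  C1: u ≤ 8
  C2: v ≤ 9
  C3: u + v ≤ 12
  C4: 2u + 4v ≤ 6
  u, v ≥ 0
Each vertex is the intersection of two constraint boundaries that also satisfies all remaining constraints:
  u = 0 and v = 0 → (0, 0)
  2u + 4v = 6 and v = 0 → (3, 0)
  2u + 4v = 6 and u = 0 → (0, 1.5)

Evaluating z = 9u - 3v at each vertex:
  (0, 0): z = 0
  (3, 0): z = 27
  (0, 1.5): z = -4.5

The minimum is at (0, 1.5) with z = -4.5.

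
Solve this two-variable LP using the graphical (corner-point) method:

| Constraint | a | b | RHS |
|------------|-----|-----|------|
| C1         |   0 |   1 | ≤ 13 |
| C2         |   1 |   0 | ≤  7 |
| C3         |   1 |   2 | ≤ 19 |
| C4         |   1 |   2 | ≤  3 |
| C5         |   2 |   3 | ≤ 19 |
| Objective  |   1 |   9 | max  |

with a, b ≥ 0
Each vertex is the intersection of two constraint boundaries that also satisfies all remaining constraints:
  a = 0 and b = 0 → (0, 0)
  a + 2b = 3 and b = 0 → (3, 0)
  a + 2b = 3 and a = 0 → (0, 1.5)

Evaluating z = a + 9b at each vertex:
  (0, 0): z = 0
  (3, 0): z = 3
  (0, 1.5): z = 13.5

The maximum is at (0, 1.5) with z = 13.5.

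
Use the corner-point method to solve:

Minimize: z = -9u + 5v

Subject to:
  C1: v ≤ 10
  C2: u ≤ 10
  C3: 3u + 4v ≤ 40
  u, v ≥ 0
u = 10, v = 0, z = -90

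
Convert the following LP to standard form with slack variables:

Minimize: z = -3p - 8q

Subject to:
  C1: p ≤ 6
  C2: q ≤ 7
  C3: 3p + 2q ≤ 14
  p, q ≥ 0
min z = -3p - 8q

s.t.
  p + s1 = 6
  q + s2 = 7
  3p + 2q + s3 = 14
  p, q, s1, s2, s3 ≥ 0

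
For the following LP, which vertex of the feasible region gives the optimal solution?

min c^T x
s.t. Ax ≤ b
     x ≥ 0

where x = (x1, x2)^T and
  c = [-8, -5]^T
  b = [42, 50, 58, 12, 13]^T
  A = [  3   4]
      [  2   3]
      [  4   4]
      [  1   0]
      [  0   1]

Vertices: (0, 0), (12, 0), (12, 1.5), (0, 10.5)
(12, 1.5) with z = -103.5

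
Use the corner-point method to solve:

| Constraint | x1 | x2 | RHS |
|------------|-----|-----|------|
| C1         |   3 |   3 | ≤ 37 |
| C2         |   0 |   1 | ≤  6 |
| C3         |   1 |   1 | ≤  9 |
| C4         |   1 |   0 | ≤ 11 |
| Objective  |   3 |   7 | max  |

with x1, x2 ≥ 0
Each vertex is the intersection of two constraint boundaries that also satisfies all remaining constraints:
  x1 = 0 and x2 = 0 → (0, 0)
  x1 + x2 = 9 and x2 = 0 → (9, 0)
  x2 = 6 and x1 + x2 = 9 → (3, 6)
  x2 = 6 and x1 = 0 → (0, 6)

Evaluating z = 3x1 + 7x2 at each vertex:
  (0, 0): z = 0
  (9, 0): z = 27
  (3, 6): z = 51
  (0, 6): z = 42

The maximum is at (3, 6) with z = 51.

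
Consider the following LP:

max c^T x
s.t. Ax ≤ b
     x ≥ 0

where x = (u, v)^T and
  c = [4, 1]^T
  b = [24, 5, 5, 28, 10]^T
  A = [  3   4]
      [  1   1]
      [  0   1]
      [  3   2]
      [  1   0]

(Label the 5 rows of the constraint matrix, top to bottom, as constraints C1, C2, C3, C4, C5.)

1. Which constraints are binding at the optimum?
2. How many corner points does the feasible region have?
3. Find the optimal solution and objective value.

1. C2, v ≥ 0
2. 3
3. u = 5, v = 0, z = 20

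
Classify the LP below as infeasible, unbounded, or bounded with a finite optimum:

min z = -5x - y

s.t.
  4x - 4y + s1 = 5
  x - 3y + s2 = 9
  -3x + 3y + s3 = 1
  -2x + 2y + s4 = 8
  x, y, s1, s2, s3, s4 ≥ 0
Feasible point: (0, 0) satisfies every constraint, so the LP is feasible.
Direction d = (1, 1): for each constraint row a, a·d ≤ 0 —
  (4)(1) + (-4)(1) = 0 ≤ 0
  (1)(1) + (-3)(1) = -2 ≤ 0
  (-3)(1) + (3)(1) = 0 ≤ 0
  (-2)(1) + (2)(1) = 0 ≤ 0
and d ≥ 0, so (0, 0) + t·d stays feasible for every t ≥ 0. Along this ray z = -5x - y changes by -6 per unit t, so z → −∞.

Unbounded — the objective can decrease without bound over the feasible region.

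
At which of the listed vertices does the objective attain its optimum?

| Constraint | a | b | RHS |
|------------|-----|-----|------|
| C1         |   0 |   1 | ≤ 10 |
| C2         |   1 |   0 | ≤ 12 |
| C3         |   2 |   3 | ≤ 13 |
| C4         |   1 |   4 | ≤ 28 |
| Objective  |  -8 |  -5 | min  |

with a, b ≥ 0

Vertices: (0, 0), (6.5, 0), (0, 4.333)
Evaluating z = -8a - 5b at each vertex:
  (0, 0): z = 0
  (6.5, 0): z = -52
  (0, 4.333): z = -21.67

The smallest value is z = -52, attained at (6.5, 0).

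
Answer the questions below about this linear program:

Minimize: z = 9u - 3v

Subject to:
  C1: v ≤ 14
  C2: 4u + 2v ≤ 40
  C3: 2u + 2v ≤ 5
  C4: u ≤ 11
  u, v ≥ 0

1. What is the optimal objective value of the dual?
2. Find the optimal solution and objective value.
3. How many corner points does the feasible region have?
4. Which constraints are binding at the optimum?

1. -7.5 (by strong duality, equal to the primal optimum)
2. u = 0, v = 2.5, z = -7.5
3. 3
4. C3, u ≥ 0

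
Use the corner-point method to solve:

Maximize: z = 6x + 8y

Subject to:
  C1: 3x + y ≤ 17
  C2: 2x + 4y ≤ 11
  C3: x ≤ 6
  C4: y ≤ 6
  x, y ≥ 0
Each vertex is the intersection of two constraint boundaries that also satisfies all remaining constraints:
  x = 0 and y = 0 → (0, 0)
  2x + 4y = 11 and y = 0 → (5.5, 0)
  2x + 4y = 11 and x = 0 → (0, 2.75)

Evaluating z = 6x + 8y at each vertex:
  (0, 0): z = 0
  (5.5, 0): z = 33
  (0, 2.75): z = 22

The maximum is at (5.5, 0) with z = 33.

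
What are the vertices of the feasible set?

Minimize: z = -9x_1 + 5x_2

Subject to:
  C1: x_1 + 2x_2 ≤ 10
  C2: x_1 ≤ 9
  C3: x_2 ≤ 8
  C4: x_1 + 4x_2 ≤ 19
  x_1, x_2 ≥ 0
Each vertex is the intersection of two constraint boundaries that also satisfies all remaining constraints:
  x_1 = 0 and x_2 = 0 → (0, 0)
  x_1 = 9 and x_2 = 0 → (9, 0)
  x_1 + 2x_2 = 10 and x_1 = 9 → (9, 0.5)
  x_1 + 2x_2 = 10 and x_1 + 4x_2 = 19 → (1, 4.5)
  x_1 + 4x_2 = 19 and x_1 = 0 → (0, 4.75)

Vertices: (0, 0), (9, 0), (9, 0.5), (1, 4.5), (0, 4.75)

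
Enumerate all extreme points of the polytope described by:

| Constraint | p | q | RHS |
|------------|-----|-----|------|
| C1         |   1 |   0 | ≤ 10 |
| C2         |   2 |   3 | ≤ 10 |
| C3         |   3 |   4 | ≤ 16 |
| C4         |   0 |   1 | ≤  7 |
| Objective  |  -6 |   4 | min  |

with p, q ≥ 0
Each vertex is the intersection of two constraint boundaries that also satisfies all remaining constraints:
  p = 0 and q = 0 → (0, 0)
  2p + 3q = 10 and q = 0 → (5, 0)
  2p + 3q = 10 and p = 0 → (0, 3.333)

Vertices: (0, 0), (5, 0), (0, 3.333)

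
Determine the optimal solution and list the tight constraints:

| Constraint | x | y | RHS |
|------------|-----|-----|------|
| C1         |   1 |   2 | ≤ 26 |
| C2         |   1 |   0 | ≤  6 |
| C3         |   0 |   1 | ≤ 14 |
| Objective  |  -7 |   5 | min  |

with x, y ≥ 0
Optimal: x = 6, y = 0
Binding: C2, y ≥ 0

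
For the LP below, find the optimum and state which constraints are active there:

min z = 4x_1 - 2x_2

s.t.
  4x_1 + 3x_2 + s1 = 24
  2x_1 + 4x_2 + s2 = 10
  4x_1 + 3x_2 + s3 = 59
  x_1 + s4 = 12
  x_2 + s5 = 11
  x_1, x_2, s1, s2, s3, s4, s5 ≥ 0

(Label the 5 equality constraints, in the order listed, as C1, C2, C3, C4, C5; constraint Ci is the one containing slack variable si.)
Optimal: x_1 = 0, x_2 = 2.5
Binding: C2, x_1 ≥ 0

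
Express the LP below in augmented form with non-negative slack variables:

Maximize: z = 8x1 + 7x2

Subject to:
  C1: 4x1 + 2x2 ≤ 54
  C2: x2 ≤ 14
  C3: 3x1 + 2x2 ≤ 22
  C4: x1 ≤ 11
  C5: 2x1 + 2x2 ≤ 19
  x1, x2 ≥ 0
max z = 8x1 + 7x2

s.t.
  4x1 + 2x2 + s1 = 54
  x2 + s2 = 14
  3x1 + 2x2 + s3 = 22
  x1 + s4 = 11
  2x1 + 2x2 + s5 = 19
  x1, x2, s1, s2, s3, s4, s5 ≥ 0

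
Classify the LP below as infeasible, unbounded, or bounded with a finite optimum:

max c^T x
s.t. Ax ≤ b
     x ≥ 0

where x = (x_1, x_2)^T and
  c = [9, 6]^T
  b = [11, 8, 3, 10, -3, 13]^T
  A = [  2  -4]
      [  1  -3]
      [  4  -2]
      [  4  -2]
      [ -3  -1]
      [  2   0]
Feasible point: (1, 1) satisfies every constraint, so the LP is feasible.
Direction d = (0, 1): for each constraint row a, a·d ≤ 0 —
  (2)(0) + (-4)(1) = -4 ≤ 0
  (1)(0) + (-3)(1) = -3 ≤ 0
  (4)(0) + (-2)(1) = -2 ≤ 0
  (4)(0) + (-2)(1) = -2 ≤ 0
  (-3)(0) + (-1)(1) = -1 ≤ 0
  (2)(0) + (0)(1) = 0 ≤ 0
and d ≥ 0, so (1, 1) + t·d stays feasible for every t ≥ 0. Along this ray z = 9x_1 + 6x_2 changes by 6 per unit t, so z → +∞.

Unbounded — the objective can increase without bound over the feasible region.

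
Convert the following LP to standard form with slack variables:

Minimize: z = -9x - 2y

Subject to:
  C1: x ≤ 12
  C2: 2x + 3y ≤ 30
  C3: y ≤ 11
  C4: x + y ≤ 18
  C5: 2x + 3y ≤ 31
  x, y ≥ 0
min z = -9x - 2y

s.t.
  x + s1 = 12
  2x + 3y + s2 = 30
  y + s3 = 11
  x + y + s4 = 18
  2x + 3y + s5 = 31
  x, y, s1, s2, s3, s4, s5 ≥ 0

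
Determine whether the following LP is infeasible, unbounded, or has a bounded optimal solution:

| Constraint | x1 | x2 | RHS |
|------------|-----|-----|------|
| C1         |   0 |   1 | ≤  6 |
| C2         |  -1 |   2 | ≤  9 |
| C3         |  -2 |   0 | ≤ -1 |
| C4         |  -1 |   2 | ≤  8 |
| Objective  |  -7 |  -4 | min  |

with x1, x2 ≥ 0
Feasible point: (1, 0) satisfies every constraint, so the LP is feasible.
Direction d = (1, 0): for each constraint row a, a·d ≤ 0 —
  (0)(1) + (1)(0) = 0 ≤ 0
  (-1)(1) + (2)(0) = -1 ≤ 0
  (-2)(1) + (0)(0) = -2 ≤ 0
  (-1)(1) + (2)(0) = -1 ≤ 0
and d ≥ 0, so (1, 0) + t·d stays feasible for every t ≥ 0. Along this ray z = -7x1 - 4x2 changes by -7 per unit t, so z → −∞.

The LP is unbounded; z can be made arbitrarily small.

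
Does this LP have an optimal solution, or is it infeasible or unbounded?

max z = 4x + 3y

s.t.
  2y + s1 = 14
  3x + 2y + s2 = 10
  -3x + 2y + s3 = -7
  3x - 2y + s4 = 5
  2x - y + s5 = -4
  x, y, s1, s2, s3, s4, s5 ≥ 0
The row 3x - 2y + s4 = 5 with s4 ≥ 0 requires 3x - 2y ≤ 5, while the row -3x + 2y + s3 = -7 with s3 ≥ 0 is equivalent to 3x - 2y ≥ 7. Together they would need 7 ≤ 3x - 2y ≤ 5, which is impossible since 7 > 5. No point satisfies all constraints.

Infeasible — the constraint set is empty.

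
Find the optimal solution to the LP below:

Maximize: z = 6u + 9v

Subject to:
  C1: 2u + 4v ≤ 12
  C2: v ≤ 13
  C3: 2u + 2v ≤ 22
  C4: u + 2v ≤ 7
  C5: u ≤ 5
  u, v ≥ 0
u = 5, v = 0.5, z = 34.5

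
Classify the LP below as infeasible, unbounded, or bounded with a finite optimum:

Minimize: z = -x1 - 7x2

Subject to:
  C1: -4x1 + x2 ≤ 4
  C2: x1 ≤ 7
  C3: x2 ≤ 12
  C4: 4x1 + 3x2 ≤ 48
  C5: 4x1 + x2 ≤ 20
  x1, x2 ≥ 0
The point (2, 12) satisfies every constraint, so the LP is feasible; the constraints give x1 ≤ 7 and x2 ≤ 12, which with x1, x2 ≥ 0 keep the feasible region inside a bounded box. A feasible, bounded LP attains a finite optimum at a vertex.

The LP has an optimal solution: (2, 12) with z = -86.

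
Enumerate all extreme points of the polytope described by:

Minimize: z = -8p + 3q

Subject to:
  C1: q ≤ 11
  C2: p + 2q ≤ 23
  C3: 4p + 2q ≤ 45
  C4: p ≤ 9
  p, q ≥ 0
Each vertex is the intersection of two constraint boundaries that also satisfies all remaining constraints:
  p = 0 and q = 0 → (0, 0)
  p = 9 and q = 0 → (9, 0)
  4p + 2q = 45 and p = 9 → (9, 4.5)
  p + 2q = 23 and 4p + 2q = 45 → (7.333, 7.833)
  q = 11 and p + 2q = 23 → (1, 11)
  q = 11 and p = 0 → (0, 11)

Vertices: (0, 0), (9, 0), (9, 4.5), (7.333, 7.833), (1, 11), (0, 11)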